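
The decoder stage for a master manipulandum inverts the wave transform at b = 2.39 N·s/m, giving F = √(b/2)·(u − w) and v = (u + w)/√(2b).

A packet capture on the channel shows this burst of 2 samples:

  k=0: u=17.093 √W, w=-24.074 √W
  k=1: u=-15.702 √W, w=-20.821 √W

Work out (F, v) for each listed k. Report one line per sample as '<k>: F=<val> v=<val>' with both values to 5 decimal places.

k=0: u−w=41.16700, u+w=-6.98100; √(b/2)=1.09316, √(2b)=2.18632; F=1.09316×41.167=45.00214, v=-6.98100/2.18632=-3.19304
k=1: u−w=5.11900, u+w=-36.52300; √(b/2)=1.09316, √(2b)=2.18632; F=1.09316×5.119=5.59589, v=-36.52300/2.18632=-16.70523

0: F=45.00214 v=-3.19304
1: F=5.59589 v=-16.70523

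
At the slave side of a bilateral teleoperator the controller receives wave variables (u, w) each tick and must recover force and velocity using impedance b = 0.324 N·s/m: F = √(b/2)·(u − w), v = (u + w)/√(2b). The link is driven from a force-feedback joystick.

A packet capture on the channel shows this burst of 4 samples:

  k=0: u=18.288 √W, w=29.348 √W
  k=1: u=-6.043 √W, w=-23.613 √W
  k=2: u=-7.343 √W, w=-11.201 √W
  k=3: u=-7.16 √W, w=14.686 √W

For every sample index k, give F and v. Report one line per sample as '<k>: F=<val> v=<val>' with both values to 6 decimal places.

k=0: u−w=-11.060000, u+w=47.636000; √(b/2)=0.402492, √(2b)=0.804984; F=0.402492×(-11.06)=-4.451564, v=47.636000/0.804984=59.176297
k=1: u−w=17.570000, u+w=-29.656000; √(b/2)=0.402492, √(2b)=0.804984; F=0.402492×17.57=7.071789, v=-29.656000/0.804984=-36.840462
k=2: u−w=3.858000, u+w=-18.544000; √(b/2)=0.402492, √(2b)=0.804984; F=0.402492×3.858=1.552815, v=-18.544000/0.804984=-23.036469
k=3: u−w=-21.846000, u+w=7.526000; √(b/2)=0.402492, √(2b)=0.804984; F=0.402492×(-21.846)=-8.792845, v=7.526000/0.804984=9.349249

0: F=-4.451564 v=59.176297
1: F=7.071789 v=-36.840462
2: F=1.552815 v=-23.036469
3: F=-8.792845 v=9.349249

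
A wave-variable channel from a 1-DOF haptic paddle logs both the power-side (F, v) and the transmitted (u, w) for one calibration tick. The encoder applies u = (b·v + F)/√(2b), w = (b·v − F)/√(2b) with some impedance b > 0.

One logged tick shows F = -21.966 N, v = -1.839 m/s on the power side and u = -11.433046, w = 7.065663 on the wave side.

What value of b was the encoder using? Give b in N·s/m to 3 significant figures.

u + w = -4.367383;  u + w = √(2b)·v, so √(2b) = -4.367383/(-1.839) = 2.374868.
b = (√(2b))²/2 = 5.640000/2 = 2.820000.
(Check via u − w = 2F/√(2b): u − w = -18.498709, 2F/√(2b) = -18.498709.)

b = 2.82 N·s/m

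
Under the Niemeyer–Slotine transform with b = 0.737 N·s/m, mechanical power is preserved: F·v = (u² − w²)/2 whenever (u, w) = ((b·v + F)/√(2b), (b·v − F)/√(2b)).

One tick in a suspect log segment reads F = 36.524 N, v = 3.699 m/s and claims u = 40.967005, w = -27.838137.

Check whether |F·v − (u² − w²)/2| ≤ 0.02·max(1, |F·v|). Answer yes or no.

F·v = 36.524×3.699 = 135.102276 W.
(u² − w²)/2 = (1678.295499 − 774.961872)/2 = 451.666814 W.
|Δ| = 316.564538;  2% of max(1, |F·v|) = 2.702046.

no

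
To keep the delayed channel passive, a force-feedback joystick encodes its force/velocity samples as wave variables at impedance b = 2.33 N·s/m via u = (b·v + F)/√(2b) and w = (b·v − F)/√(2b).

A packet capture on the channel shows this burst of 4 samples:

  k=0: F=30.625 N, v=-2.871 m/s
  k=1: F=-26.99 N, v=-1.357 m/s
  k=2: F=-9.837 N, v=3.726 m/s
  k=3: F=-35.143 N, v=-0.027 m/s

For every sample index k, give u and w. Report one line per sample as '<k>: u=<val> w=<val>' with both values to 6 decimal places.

0: u=11.087939 w=-17.285576
1: u=-13.967556 w=11.038196
2: u=-0.535238 w=8.578567
3: u=-16.308823 w=16.250538

k=0: b·v=2.33×(-2.871)=-6.689430; √(2b)=2.158703; u=(-6.689430+30.625)/2.158703=11.087939, w=(-6.689430−30.625)/2.158703=-17.285576
k=1: b·v=2.33×(-1.357)=-3.161810; √(2b)=2.158703; u=(-3.161810+(-26.99))/2.158703=-13.967556, w=(-3.161810−(-26.99))/2.158703=11.038196
k=2: b·v=2.33×3.726=8.681580; √(2b)=2.158703; u=(8.681580+(-9.837))/2.158703=-0.535238, w=(8.681580−(-9.837))/2.158703=8.578567
k=3: b·v=2.33×(-0.027)=-0.062910; √(2b)=2.158703; u=(-0.062910+(-35.143))/2.158703=-16.308823, w=(-0.062910−(-35.143))/2.158703=16.250538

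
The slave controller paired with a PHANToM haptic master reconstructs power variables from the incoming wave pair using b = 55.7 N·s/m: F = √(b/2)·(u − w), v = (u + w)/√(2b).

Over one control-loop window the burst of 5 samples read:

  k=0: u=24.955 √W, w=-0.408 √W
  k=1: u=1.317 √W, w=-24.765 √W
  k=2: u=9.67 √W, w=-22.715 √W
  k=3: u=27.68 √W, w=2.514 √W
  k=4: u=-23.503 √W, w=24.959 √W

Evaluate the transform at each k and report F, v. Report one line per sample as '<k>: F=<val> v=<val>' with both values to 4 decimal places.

0: F=133.8484 v=2.3257
1: F=137.6428 v=-2.2216
2: F=170.9057 v=-1.2360
3: F=132.8088 v=2.8607
4: F=-255.7490 v=0.1379

k=0: u−w=25.3630, u+w=24.5470; √(b/2)=5.2773, √(2b)=10.5546; F=5.2773×25.363=133.8484, v=24.5470/10.5546=2.3257
k=1: u−w=26.0820, u+w=-23.4480; √(b/2)=5.2773, √(2b)=10.5546; F=5.2773×26.082=137.6428, v=-23.4480/10.5546=-2.2216
k=2: u−w=32.3850, u+w=-13.0450; √(b/2)=5.2773, √(2b)=10.5546; F=5.2773×32.385=170.9057, v=-13.0450/10.5546=-1.2360
k=3: u−w=25.1660, u+w=30.1940; √(b/2)=5.2773, √(2b)=10.5546; F=5.2773×25.166=132.8088, v=30.1940/10.5546=2.8607
k=4: u−w=-48.4620, u+w=1.4560; √(b/2)=5.2773, √(2b)=10.5546; F=5.2773×(-48.462)=-255.7490, v=1.4560/10.5546=0.1379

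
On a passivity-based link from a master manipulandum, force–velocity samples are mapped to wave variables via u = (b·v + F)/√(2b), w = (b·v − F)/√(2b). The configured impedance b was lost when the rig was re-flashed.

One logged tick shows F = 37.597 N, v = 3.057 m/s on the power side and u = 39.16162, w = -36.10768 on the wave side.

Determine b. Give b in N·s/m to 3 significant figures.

b = 0.499 N·s/m

u + w = 3.0539;  u + w = √(2b)·v, so √(2b) = 3.0539/3.057 = 0.9990.
b = (√(2b))²/2 = 0.9980/2 = 0.4990.
(Check via u − w = 2F/√(2b): u − w = 75.2693, 2F/√(2b) = 75.2693.)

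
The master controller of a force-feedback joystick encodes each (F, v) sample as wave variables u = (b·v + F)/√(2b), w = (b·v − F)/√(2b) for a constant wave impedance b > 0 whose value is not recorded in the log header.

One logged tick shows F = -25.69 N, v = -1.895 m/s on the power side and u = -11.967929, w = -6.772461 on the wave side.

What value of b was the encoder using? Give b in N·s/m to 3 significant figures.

u + w = -18.740390;  u + w = √(2b)·v, so √(2b) = -18.740390/(-1.895) = 9.889388.
b = (√(2b))²/2 = 97.799992/2 = 48.899996.
(Check via u − w = 2F/√(2b): u − w = -5.195468, 2F/√(2b) = -5.195468.)

b = 48.9 N·s/m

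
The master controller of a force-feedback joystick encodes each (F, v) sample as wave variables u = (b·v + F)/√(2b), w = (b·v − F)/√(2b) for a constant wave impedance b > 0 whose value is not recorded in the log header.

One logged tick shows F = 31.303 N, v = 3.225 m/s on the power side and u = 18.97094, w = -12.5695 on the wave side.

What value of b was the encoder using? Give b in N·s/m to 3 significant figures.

b = 1.97 N·s/m

u + w = 6.4014;  u + w = √(2b)·v, so √(2b) = 6.4014/3.225 = 1.9849.
b = (√(2b))²/2 = 3.9400/2 = 1.9700.
(Check via u − w = 2F/√(2b): u − w = 31.5404, 2F/√(2b) = 31.5405.)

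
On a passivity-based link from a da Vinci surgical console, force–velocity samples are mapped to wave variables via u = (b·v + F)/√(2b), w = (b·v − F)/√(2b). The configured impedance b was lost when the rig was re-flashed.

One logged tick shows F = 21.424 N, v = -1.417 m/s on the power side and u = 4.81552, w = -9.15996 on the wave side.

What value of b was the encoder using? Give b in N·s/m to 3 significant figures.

u + w = -4.34444;  u + w = √(2b)·v, so √(2b) = -4.34444/(-1.417) = 3.06594.
b = (√(2b))²/2 = 9.40000/2 = 4.70000.
(Check via u − w = 2F/√(2b): u − w = 13.97548, 2F/√(2b) = 13.97548.)

b = 4.7 N·s/m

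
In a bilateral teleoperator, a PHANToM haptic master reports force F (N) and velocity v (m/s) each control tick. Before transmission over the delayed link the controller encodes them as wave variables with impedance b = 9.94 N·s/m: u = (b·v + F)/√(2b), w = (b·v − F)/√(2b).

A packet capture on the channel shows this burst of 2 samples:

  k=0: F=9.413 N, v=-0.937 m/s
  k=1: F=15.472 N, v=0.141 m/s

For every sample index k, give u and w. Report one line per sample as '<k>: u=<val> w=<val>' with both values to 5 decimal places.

0: u=0.02225 w=-4.20005
1: u=3.78441 w=-3.15573

k=0: b·v=9.94×(-0.937)=-9.31378; √(2b)=4.45870; u=(-9.31378+9.413)/4.45870=0.02225, w=(-9.31378−9.413)/4.45870=-4.20005
k=1: b·v=9.94×0.141=1.40154; √(2b)=4.45870; u=(1.40154+15.472)/4.45870=3.78441, w=(1.40154−15.472)/4.45870=-3.15573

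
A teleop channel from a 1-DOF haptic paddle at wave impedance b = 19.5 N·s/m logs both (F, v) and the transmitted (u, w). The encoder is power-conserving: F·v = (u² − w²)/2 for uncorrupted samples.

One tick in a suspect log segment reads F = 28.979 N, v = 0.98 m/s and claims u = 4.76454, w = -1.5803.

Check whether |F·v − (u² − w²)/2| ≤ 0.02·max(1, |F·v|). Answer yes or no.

F·v = 28.979×0.98 = 28.39942 W.
(u² − w²)/2 = (22.70084 − 2.49735)/2 = 10.10175 W.
|Δ| = 18.29767;  2% of max(1, |F·v|) = 0.56799.

no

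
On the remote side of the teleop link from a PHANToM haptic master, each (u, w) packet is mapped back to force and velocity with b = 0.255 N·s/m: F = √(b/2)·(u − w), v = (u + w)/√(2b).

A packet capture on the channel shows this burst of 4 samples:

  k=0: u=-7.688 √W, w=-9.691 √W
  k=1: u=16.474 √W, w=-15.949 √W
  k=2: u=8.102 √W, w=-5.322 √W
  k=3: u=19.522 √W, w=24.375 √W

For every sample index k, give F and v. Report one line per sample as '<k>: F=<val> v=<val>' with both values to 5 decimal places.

0: F=0.71521 v=-24.33547
1: F=11.57733 v=0.73515
2: F=4.79333 v=3.89278
3: F=-1.73287 v=61.46809

k=0: u−w=2.00300, u+w=-17.37900; √(b/2)=0.35707, √(2b)=0.71414; F=0.35707×2.003=0.71521, v=-17.37900/0.71414=-24.33547
k=1: u−w=32.42300, u+w=0.52500; √(b/2)=0.35707, √(2b)=0.71414; F=0.35707×32.423=11.57733, v=0.52500/0.71414=0.73515
k=2: u−w=13.42400, u+w=2.78000; √(b/2)=0.35707, √(2b)=0.71414; F=0.35707×13.424=4.79333, v=2.78000/0.71414=3.89278
k=3: u−w=-4.85300, u+w=43.89700; √(b/2)=0.35707, √(2b)=0.71414; F=0.35707×(-4.853)=-1.73287, v=43.89700/0.71414=61.46809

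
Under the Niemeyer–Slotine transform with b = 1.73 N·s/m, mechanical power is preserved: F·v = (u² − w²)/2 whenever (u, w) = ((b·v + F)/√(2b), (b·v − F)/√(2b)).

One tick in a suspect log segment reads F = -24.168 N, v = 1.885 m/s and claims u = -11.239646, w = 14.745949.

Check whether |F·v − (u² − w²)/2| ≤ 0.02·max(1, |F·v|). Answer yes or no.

yes

F·v = (-24.168)×1.885 = -45.556680 W.
(u² − w²)/2 = (126.329642 − 217.443012)/2 = -45.556685 W.
|Δ| = 0.000005;  2% of max(1, |F·v|) = 0.911134.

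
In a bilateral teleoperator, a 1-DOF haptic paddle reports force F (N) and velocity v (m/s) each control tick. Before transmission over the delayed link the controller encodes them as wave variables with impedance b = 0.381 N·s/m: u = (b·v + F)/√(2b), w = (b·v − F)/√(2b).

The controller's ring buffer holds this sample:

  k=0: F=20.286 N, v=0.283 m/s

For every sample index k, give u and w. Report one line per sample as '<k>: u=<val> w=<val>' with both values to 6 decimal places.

k=0: b·v=0.381×0.283=0.107823; √(2b)=0.872926; u=(0.107823+20.286)/0.872926=23.362599, w=(0.107823−20.286)/0.872926=-23.115561

0: u=23.362599 w=-23.115561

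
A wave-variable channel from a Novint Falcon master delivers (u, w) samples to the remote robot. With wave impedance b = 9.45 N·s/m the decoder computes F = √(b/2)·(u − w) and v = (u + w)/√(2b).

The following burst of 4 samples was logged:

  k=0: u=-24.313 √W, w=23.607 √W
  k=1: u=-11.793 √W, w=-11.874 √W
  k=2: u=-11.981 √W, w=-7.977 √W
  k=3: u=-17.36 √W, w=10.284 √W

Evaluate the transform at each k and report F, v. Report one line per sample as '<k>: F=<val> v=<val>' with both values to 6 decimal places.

0: F=-104.164016 v=-0.162395
1: F=0.176070 v=-5.443927
2: F=-8.703521 v=-4.590776
3: F=-60.089943 v=-1.627635

k=0: u−w=-47.920000, u+w=-0.706000; √(b/2)=2.173707, √(2b)=4.347413; F=2.173707×(-47.92)=-104.164016, v=-0.706000/4.347413=-0.162395
k=1: u−w=0.081000, u+w=-23.667000; √(b/2)=2.173707, √(2b)=4.347413; F=2.173707×0.081=0.176070, v=-23.667000/4.347413=-5.443927
k=2: u−w=-4.004000, u+w=-19.958000; √(b/2)=2.173707, √(2b)=4.347413; F=2.173707×(-4.004)=-8.703521, v=-19.958000/4.347413=-4.590776
k=3: u−w=-27.644000, u+w=-7.076000; √(b/2)=2.173707, √(2b)=4.347413; F=2.173707×(-27.644)=-60.089943, v=-7.076000/4.347413=-1.627635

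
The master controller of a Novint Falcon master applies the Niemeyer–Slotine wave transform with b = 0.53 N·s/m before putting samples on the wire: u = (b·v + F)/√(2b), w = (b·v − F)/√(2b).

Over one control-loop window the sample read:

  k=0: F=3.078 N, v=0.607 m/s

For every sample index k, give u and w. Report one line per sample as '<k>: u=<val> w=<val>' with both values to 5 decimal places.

0: u=3.30209 w=-2.67715

k=0: b·v=0.53×0.607=0.32171; √(2b)=1.02956; u=(0.32171+3.078)/1.02956=3.30209, w=(0.32171−3.078)/1.02956=-2.67715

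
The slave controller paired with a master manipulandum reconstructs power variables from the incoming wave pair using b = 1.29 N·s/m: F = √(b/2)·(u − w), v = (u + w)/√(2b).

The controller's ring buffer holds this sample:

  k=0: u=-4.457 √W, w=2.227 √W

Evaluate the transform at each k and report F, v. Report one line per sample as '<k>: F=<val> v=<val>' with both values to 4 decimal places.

k=0: u−w=-6.6840, u+w=-2.2300; √(b/2)=0.8031, √(2b)=1.6062; F=0.8031×(-6.684)=-5.3680, v=-2.2300/1.6062=-1.3883

0: F=-5.3680 v=-1.3883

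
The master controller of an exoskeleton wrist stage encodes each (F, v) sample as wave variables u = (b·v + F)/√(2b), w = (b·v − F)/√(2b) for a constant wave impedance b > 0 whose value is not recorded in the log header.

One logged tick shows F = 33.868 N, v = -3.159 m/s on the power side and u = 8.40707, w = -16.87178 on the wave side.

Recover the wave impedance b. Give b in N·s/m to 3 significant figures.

u + w = -8.46471;  u + w = √(2b)·v, so √(2b) = -8.46471/(-3.159) = 2.67955.
b = (√(2b))²/2 = 7.18001/2 = 3.59000.
(Check via u − w = 2F/√(2b): u − w = 25.27885, 2F/√(2b) = 25.27884.)

b = 3.59 N·s/m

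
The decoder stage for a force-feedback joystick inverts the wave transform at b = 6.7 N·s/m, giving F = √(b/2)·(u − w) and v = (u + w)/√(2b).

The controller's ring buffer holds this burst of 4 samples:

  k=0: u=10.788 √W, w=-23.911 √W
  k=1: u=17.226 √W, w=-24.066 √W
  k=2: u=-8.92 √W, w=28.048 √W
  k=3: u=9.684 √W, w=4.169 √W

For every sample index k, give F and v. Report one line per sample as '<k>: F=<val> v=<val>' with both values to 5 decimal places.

0: F=63.50960 v=-3.58493
1: F=75.57677 v=-1.86855
2: F=-67.66255 v=5.22537
3: F=10.09411 v=3.78435

k=0: u−w=34.69900, u+w=-13.12300; √(b/2)=1.83030, √(2b)=3.66060; F=1.83030×34.699=63.50960, v=-13.12300/3.66060=-3.58493
k=1: u−w=41.29200, u+w=-6.84000; √(b/2)=1.83030, √(2b)=3.66060; F=1.83030×41.292=75.57677, v=-6.84000/3.66060=-1.86855
k=2: u−w=-36.96800, u+w=19.12800; √(b/2)=1.83030, √(2b)=3.66060; F=1.83030×(-36.968)=-67.66255, v=19.12800/3.66060=5.22537
k=3: u−w=5.51500, u+w=13.85300; √(b/2)=1.83030, √(2b)=3.66060; F=1.83030×5.515=10.09411, v=13.85300/3.66060=3.78435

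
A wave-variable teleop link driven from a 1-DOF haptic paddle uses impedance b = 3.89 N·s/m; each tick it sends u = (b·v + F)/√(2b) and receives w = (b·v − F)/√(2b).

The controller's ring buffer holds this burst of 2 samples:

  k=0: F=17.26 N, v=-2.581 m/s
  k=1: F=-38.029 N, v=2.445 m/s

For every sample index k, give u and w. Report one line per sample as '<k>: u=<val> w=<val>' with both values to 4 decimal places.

k=0: b·v=3.89×(-2.581)=-10.0401; √(2b)=2.7893; u=(-10.0401+17.26)/2.7893=2.5885, w=(-10.0401−17.26)/2.7893=-9.7876
k=1: b·v=3.89×2.445=9.5110; √(2b)=2.7893; u=(9.5110+(-38.029))/2.7893=-10.2242, w=(9.5110−(-38.029))/2.7893=17.0439

0: u=2.5885 w=-9.7876
1: u=-10.2242 w=17.0439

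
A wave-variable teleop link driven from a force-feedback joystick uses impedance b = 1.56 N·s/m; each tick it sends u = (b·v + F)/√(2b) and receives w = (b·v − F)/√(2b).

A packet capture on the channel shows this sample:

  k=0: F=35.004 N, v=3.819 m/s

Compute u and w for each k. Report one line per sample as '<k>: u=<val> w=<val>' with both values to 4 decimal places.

k=0: b·v=1.56×3.819=5.9576; √(2b)=1.7664; u=(5.9576+35.004)/1.7664=23.1900, w=(5.9576−35.004)/1.7664=-16.4443

0: u=23.1900 w=-16.4443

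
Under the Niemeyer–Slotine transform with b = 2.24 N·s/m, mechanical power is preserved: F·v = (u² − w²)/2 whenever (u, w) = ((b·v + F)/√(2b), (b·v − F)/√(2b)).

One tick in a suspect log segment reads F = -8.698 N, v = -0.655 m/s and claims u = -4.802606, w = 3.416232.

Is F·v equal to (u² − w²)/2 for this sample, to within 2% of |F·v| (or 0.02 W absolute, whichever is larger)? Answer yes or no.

yes

F·v = (-8.698)×(-0.655) = 5.697190 W.
(u² − w²)/2 = (23.065024 − 11.670641)/2 = 5.697192 W.
|Δ| = 0.000002;  2% of max(1, |F·v|) = 0.113944.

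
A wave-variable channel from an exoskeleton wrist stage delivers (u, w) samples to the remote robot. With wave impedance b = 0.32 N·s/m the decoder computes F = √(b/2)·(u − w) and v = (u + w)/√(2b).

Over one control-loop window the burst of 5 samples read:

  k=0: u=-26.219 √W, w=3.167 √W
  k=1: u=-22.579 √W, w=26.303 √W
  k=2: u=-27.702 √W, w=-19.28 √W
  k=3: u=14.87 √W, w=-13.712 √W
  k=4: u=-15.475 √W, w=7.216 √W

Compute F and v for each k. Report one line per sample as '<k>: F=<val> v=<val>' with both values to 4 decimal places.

0: F=-11.7544 v=-28.8150
1: F=-19.5528 v=4.6550
2: F=-3.3688 v=-58.7275
3: F=11.4328 v=1.4475
4: F=-9.0764 v=-10.3238

k=0: u−w=-29.3860, u+w=-23.0520; √(b/2)=0.4000, √(2b)=0.8000; F=0.4000×(-29.386)=-11.7544, v=-23.0520/0.8000=-28.8150
k=1: u−w=-48.8820, u+w=3.7240; √(b/2)=0.4000, √(2b)=0.8000; F=0.4000×(-48.882)=-19.5528, v=3.7240/0.8000=4.6550
k=2: u−w=-8.4220, u+w=-46.9820; √(b/2)=0.4000, √(2b)=0.8000; F=0.4000×(-8.422)=-3.3688, v=-46.9820/0.8000=-58.7275
k=3: u−w=28.5820, u+w=1.1580; √(b/2)=0.4000, √(2b)=0.8000; F=0.4000×28.582=11.4328, v=1.1580/0.8000=1.4475
k=4: u−w=-22.6910, u+w=-8.2590; √(b/2)=0.4000, √(2b)=0.8000; F=0.4000×(-22.691)=-9.0764, v=-8.2590/0.8000=-10.3238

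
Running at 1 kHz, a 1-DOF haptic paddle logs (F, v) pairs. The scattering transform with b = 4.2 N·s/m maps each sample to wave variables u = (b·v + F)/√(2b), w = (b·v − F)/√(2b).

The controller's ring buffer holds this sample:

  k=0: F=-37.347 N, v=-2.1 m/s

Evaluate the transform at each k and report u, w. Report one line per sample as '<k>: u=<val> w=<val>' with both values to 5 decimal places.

0: u=-15.92913 w=9.84275

k=0: b·v=4.2×(-2.1)=-8.82000; √(2b)=2.89828; u=(-8.82000+(-37.347))/2.89828=-15.92913, w=(-8.82000−(-37.347))/2.89828=9.84275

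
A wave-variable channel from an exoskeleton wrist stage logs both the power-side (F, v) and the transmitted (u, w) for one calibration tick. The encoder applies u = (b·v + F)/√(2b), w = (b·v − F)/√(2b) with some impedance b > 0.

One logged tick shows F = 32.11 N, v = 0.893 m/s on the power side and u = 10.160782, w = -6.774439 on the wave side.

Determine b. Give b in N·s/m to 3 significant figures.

u + w = 3.386343;  u + w = √(2b)·v, so √(2b) = 3.386343/0.893 = 3.792097.
b = (√(2b))²/2 = 14.380003/2 = 7.190001.
(Check via u − w = 2F/√(2b): u − w = 16.935221, 2F/√(2b) = 16.935219.)

b = 7.19 N·s/m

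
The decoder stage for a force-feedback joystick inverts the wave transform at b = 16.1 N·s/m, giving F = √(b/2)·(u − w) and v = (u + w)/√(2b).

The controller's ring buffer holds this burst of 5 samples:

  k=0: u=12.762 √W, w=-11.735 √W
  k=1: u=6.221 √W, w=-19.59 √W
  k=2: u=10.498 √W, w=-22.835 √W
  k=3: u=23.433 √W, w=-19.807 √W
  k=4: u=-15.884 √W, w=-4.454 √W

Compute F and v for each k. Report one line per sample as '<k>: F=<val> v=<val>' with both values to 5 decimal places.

0: F=69.50417 v=0.18098
1: F=73.23232 v=-2.35598
2: F=94.57413 v=-2.17411
3: F=122.68278 v=0.63900
4: F=-32.42979 v=-3.58410

k=0: u−w=24.49700, u+w=1.02700; √(b/2)=2.83725, √(2b)=5.67450; F=2.83725×24.497=69.50417, v=1.02700/5.67450=0.18098
k=1: u−w=25.81100, u+w=-13.36900; √(b/2)=2.83725, √(2b)=5.67450; F=2.83725×25.811=73.23232, v=-13.36900/5.67450=-2.35598
k=2: u−w=33.33300, u+w=-12.33700; √(b/2)=2.83725, √(2b)=5.67450; F=2.83725×33.333=94.57413, v=-12.33700/5.67450=-2.17411
k=3: u−w=43.24000, u+w=3.62600; √(b/2)=2.83725, √(2b)=5.67450; F=2.83725×43.24=122.68278, v=3.62600/5.67450=0.63900
k=4: u−w=-11.43000, u+w=-20.33800; √(b/2)=2.83725, √(2b)=5.67450; F=2.83725×(-11.43)=-32.42979, v=-20.33800/5.67450=-3.58410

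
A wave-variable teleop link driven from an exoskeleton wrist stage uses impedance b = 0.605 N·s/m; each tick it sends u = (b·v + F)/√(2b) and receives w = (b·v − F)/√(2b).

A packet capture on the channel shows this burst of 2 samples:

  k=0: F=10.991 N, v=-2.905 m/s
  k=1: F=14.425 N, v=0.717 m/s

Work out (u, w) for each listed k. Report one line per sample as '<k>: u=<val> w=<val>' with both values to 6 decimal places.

0: u=8.394068 w=-11.589568
1: u=13.507986 w=-12.719286

k=0: b·v=0.605×(-2.905)=-1.757525; √(2b)=1.100000; u=(-1.757525+10.991)/1.100000=8.394068, w=(-1.757525−10.991)/1.100000=-11.589568
k=1: b·v=0.605×0.717=0.433785; √(2b)=1.100000; u=(0.433785+14.425)/1.100000=13.507986, w=(0.433785−14.425)/1.100000=-12.719286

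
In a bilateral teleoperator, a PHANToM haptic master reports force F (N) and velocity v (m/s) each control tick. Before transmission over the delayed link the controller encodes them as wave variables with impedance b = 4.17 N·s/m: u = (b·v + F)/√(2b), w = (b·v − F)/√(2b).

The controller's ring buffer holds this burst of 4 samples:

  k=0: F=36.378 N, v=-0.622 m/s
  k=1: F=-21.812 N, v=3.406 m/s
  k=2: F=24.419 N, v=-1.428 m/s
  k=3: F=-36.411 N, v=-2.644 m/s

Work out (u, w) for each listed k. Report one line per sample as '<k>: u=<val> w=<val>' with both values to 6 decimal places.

k=0: b·v=4.17×(-0.622)=-2.593740; √(2b)=2.887906; u=(-2.593740+36.378)/2.887906=11.698532, w=(-2.593740−36.378)/2.887906=-13.494810
k=1: b·v=4.17×3.406=14.203020; √(2b)=2.887906; u=(14.203020+(-21.812))/2.887906=-2.634774, w=(14.203020−(-21.812))/2.887906=12.470981
k=2: b·v=4.17×(-1.428)=-5.954760; √(2b)=2.887906; u=(-5.954760+24.419)/2.887906=6.393643, w=(-5.954760−24.419)/2.887906=-10.517573
k=3: b·v=4.17×(-2.644)=-11.025480; √(2b)=2.887906; u=(-11.025480+(-36.411))/2.887906=-16.425910, w=(-11.025480−(-36.411))/2.887906=8.790287

0: u=11.698532 w=-13.494810
1: u=-2.634774 w=12.470981
2: u=6.393643 w=-10.517573
3: u=-16.425910 w=8.790287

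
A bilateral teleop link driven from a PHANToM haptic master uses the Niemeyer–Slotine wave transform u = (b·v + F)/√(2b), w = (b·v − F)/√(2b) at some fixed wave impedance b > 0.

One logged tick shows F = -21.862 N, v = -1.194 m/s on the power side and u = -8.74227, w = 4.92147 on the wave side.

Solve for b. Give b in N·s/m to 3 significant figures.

b = 5.12 N·s/m

u + w = -3.8208;  u + w = √(2b)·v, so √(2b) = -3.8208/(-1.194) = 3.2000.
b = (√(2b))²/2 = 10.2400/2 = 5.1200.
(Check via u − w = 2F/√(2b): u − w = -13.6637, 2F/√(2b) = -13.6638.)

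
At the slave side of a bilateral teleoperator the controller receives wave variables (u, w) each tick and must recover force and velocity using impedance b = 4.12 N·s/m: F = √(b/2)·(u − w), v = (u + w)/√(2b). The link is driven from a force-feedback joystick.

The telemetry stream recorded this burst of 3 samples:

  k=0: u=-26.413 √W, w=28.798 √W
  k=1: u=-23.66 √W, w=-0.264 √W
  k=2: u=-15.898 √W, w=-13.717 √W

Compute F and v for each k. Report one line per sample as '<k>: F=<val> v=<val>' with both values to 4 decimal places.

k=0: u−w=-55.2110, u+w=2.3850; √(b/2)=1.4353, √(2b)=2.8705; F=1.4353×(-55.211)=-79.2427, v=2.3850/2.8705=0.8309
k=1: u−w=-23.3960, u+w=-23.9240; √(b/2)=1.4353, √(2b)=2.8705; F=1.4353×(-23.396)=-33.5796, v=-23.9240/2.8705=-8.3343
k=2: u−w=-2.1810, u+w=-29.6150; √(b/2)=1.4353, √(2b)=2.8705; F=1.4353×(-2.181)=-3.1303, v=-29.6150/2.8705=-10.3169

0: F=-79.2427 v=0.8309
1: F=-33.5796 v=-8.3343
2: F=-3.1303 v=-10.3169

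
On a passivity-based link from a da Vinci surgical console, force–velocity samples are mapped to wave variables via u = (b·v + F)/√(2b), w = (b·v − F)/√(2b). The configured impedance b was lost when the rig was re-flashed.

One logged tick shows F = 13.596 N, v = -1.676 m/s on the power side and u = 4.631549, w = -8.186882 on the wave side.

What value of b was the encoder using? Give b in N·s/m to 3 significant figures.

b = 2.25 N·s/m

u + w = -3.555333;  u + w = √(2b)·v, so √(2b) = -3.555333/(-1.676) = 2.121320.
b = (√(2b))²/2 = 4.500000/2 = 2.250000.
(Check via u − w = 2F/√(2b): u − w = 12.818431, 2F/√(2b) = 12.818431.)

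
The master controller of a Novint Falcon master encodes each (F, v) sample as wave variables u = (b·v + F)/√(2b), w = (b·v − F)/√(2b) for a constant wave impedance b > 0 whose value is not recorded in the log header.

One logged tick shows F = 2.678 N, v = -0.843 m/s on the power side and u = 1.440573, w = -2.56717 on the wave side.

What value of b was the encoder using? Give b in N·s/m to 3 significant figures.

b = 0.893 N·s/m

u + w = -1.126597;  u + w = √(2b)·v, so √(2b) = -1.126597/(-0.843) = 1.336414.
b = (√(2b))²/2 = 1.786002/2 = 0.893001.
(Check via u − w = 2F/√(2b): u − w = 4.007743, 2F/√(2b) = 4.007740.)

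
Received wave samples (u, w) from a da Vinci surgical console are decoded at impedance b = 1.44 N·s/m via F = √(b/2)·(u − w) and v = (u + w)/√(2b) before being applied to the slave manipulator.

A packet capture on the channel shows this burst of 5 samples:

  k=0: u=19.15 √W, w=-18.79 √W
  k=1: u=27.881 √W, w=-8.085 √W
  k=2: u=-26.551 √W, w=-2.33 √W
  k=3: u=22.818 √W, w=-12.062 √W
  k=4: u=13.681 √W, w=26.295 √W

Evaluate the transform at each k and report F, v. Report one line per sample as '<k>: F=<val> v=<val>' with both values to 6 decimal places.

k=0: u−w=37.940000, u+w=0.360000; √(b/2)=0.848528, √(2b)=1.697056; F=0.848528×37.94=32.193158, v=0.360000/1.697056=0.212132
k=1: u−w=35.966000, u+w=19.796000; √(b/2)=0.848528, √(2b)=1.697056; F=0.848528×35.966=30.518163, v=19.796000/1.697056=11.664905
k=2: u−w=-24.221000, u+w=-28.881000; √(b/2)=0.848528, √(2b)=1.697056; F=0.848528×(-24.221)=-20.552200, v=-28.881000/1.697056=-17.018292
k=3: u−w=34.880000, u+w=10.756000; √(b/2)=0.848528, √(2b)=1.697056; F=0.848528×34.88=29.596661, v=10.756000/1.697056=6.338034
k=4: u−w=-12.614000, u+w=39.976000; √(b/2)=0.848528, √(2b)=1.697056; F=0.848528×(-12.614)=-10.703334, v=39.976000/1.697056=23.556084

0: F=32.193158 v=0.212132
1: F=30.518163 v=11.664905
2: F=-20.552200 v=-17.018292
3: F=29.596661 v=6.338034
4: F=-10.703334 v=23.556084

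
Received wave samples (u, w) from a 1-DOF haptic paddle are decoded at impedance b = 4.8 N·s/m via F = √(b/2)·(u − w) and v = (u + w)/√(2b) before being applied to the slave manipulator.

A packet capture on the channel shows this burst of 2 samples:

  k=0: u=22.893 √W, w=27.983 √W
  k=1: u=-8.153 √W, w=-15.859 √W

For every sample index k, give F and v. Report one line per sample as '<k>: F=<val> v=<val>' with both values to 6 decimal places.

0: F=-7.885394 v=16.420158
1: F=11.938084 v=-7.749840

k=0: u−w=-5.090000, u+w=50.876000; √(b/2)=1.549193, √(2b)=3.098387; F=1.549193×(-5.09)=-7.885394, v=50.876000/3.098387=16.420158
k=1: u−w=7.706000, u+w=-24.012000; √(b/2)=1.549193, √(2b)=3.098387; F=1.549193×7.706=11.938084, v=-24.012000/3.098387=-7.749840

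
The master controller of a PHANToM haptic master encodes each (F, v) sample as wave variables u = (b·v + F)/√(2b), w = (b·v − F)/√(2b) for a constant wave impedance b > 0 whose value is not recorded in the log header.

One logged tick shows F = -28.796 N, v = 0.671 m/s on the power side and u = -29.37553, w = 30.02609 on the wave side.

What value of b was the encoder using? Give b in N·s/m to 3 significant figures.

b = 0.47 N·s/m

u + w = 0.65056;  u + w = √(2b)·v, so √(2b) = 0.65056/0.671 = 0.96954.
b = (√(2b))²/2 = 0.94000/2 = 0.47000.
(Check via u − w = 2F/√(2b): u − w = -59.40162, 2F/√(2b) = -59.40149.)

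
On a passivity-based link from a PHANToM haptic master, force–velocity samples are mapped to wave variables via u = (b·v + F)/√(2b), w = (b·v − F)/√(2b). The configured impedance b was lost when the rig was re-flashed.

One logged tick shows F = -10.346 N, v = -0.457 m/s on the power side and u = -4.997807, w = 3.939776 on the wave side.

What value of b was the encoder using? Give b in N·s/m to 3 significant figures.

u + w = -1.058031;  u + w = √(2b)·v, so √(2b) = -1.058031/(-0.457) = 2.315166.
b = (√(2b))²/2 = 5.359995/2 = 2.679998.
(Check via u − w = 2F/√(2b): u − w = -8.937583, 2F/√(2b) = -8.937587.)

b = 2.68 N·s/m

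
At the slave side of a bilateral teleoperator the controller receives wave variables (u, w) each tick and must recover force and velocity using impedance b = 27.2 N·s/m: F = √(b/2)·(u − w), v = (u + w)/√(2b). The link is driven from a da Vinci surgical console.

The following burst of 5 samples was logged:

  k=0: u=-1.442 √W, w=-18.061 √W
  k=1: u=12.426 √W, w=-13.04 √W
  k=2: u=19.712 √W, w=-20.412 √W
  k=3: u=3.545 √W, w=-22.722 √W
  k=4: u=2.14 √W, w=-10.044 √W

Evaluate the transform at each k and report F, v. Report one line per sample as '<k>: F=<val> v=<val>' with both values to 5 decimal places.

k=0: u−w=16.61900, u+w=-19.50300; √(b/2)=3.68782, √(2b)=7.37564; F=3.68782×16.619=61.28784, v=-19.50300/7.37564=-2.64425
k=1: u−w=25.46600, u+w=-0.61400; √(b/2)=3.68782, √(2b)=7.37564; F=3.68782×25.466=93.91397, v=-0.61400/7.37564=-0.08325
k=2: u−w=40.12400, u+w=-0.70000; √(b/2)=3.68782, √(2b)=7.37564; F=3.68782×40.124=147.97000, v=-0.70000/7.37564=-0.09491
k=3: u−w=26.26700, u+w=-19.17700; √(b/2)=3.68782, √(2b)=7.37564; F=3.68782×26.267=96.86791, v=-19.17700/7.37564=-2.60005
k=4: u−w=12.18400, u+w=-7.90400; √(b/2)=3.68782, √(2b)=7.37564; F=3.68782×12.184=44.93237, v=-7.90400/7.37564=-1.07164

0: F=61.28784 v=-2.64425
1: F=93.91397 v=-0.08325
2: F=147.97000 v=-0.09491
3: F=96.86791 v=-2.60005
4: F=44.93237 v=-1.07164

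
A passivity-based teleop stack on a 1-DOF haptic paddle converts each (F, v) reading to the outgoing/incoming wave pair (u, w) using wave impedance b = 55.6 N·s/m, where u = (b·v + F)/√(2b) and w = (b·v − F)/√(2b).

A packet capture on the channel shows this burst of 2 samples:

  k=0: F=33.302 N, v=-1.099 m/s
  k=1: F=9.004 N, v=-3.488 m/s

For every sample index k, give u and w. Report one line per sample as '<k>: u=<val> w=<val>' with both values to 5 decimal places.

k=0: b·v=55.6×(-1.099)=-61.10440; √(2b)=10.54514; u=(-61.10440+33.302)/10.54514=-2.63651, w=(-61.10440−33.302)/10.54514=-8.95260
k=1: b·v=55.6×(-3.488)=-193.93280; √(2b)=10.54514; u=(-193.93280+9.004)/10.54514=-17.53687, w=(-193.93280−9.004)/10.54514=-19.24458

0: u=-2.63651 w=-8.95260
1: u=-17.53687 w=-19.24458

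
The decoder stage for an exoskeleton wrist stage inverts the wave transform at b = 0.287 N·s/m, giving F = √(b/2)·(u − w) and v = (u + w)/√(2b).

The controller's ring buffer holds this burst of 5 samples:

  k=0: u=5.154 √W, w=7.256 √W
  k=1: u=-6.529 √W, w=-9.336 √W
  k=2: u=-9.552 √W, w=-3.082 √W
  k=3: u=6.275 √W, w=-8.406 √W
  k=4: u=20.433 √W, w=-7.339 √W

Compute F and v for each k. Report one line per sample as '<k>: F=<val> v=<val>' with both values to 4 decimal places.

k=0: u−w=-2.1020, u+w=12.4100; √(b/2)=0.3788, √(2b)=0.7576; F=0.3788×(-2.102)=-0.7963, v=12.4100/0.7576=16.3801
k=1: u−w=2.8070, u+w=-15.8650; √(b/2)=0.3788, √(2b)=0.7576; F=0.3788×2.807=1.0633, v=-15.8650/0.7576=-20.9404
k=2: u−w=-6.4700, u+w=-12.6340; √(b/2)=0.3788, √(2b)=0.7576; F=0.3788×(-6.47)=-2.4509, v=-12.6340/0.7576=-16.6757
k=3: u−w=14.6810, u+w=-2.1310; √(b/2)=0.3788, √(2b)=0.7576; F=0.3788×14.681=5.5614, v=-2.1310/0.7576=-2.8127
k=4: u−w=27.7720, u+w=13.0940; √(b/2)=0.3788, √(2b)=0.7576; F=0.3788×27.772=10.5204, v=13.0940/0.7576=17.2829

0: F=-0.7963 v=16.3801
1: F=1.0633 v=-20.9404
2: F=-2.4509 v=-16.6757
3: F=5.5614 v=-2.8127
4: F=10.5204 v=17.2829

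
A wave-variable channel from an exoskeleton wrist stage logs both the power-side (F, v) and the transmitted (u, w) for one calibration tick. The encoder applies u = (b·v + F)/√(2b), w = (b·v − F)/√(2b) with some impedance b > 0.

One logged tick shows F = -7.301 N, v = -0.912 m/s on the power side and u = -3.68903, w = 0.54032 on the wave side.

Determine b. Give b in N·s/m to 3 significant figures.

u + w = -3.1487;  u + w = √(2b)·v, so √(2b) = -3.1487/(-0.912) = 3.4525.
b = (√(2b))²/2 = 11.9200/2 = 5.9600.
(Check via u − w = 2F/√(2b): u − w = -4.2294, 2F/√(2b) = -4.2294.)

b = 5.96 N·s/m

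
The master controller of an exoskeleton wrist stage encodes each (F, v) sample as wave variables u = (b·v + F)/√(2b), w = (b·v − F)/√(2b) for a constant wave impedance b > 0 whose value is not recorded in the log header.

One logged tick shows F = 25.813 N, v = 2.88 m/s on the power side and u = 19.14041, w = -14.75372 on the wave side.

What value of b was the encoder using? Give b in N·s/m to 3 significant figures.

u + w = 4.3867;  u + w = √(2b)·v, so √(2b) = 4.3867/2.88 = 1.5232.
b = (√(2b))²/2 = 2.3200/2 = 1.1600.
(Check via u − w = 2F/√(2b): u − w = 33.8941, 2F/√(2b) = 33.8941.)

b = 1.16 N·s/m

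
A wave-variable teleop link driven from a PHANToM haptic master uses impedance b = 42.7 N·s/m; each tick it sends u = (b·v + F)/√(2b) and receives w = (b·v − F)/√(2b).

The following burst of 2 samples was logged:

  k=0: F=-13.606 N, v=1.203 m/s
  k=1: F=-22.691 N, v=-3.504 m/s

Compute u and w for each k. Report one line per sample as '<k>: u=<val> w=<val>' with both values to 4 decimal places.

0: u=4.0863 w=7.0309
1: u=-18.6460 w=-13.7352

k=0: b·v=42.7×1.203=51.3681; √(2b)=9.2412; u=(51.3681+(-13.606))/9.2412=4.0863, w=(51.3681−(-13.606))/9.2412=7.0309
k=1: b·v=42.7×(-3.504)=-149.6208; √(2b)=9.2412; u=(-149.6208+(-22.691))/9.2412=-18.6460, w=(-149.6208−(-22.691))/9.2412=-13.7352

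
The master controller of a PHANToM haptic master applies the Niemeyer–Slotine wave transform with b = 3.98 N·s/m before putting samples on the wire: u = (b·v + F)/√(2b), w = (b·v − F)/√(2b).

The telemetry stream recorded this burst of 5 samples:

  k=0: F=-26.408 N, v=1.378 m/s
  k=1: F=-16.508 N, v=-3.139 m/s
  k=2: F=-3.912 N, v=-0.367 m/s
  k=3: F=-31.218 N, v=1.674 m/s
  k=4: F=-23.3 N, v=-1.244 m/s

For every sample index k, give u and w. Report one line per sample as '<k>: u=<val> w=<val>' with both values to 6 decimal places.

k=0: b·v=3.98×1.378=5.484440; √(2b)=2.821347; u=(5.484440+(-26.408))/2.821347=-7.416159, w=(5.484440−(-26.408))/2.821347=11.303976
k=1: b·v=3.98×(-3.139)=-12.493220; √(2b)=2.821347; u=(-12.493220+(-16.508))/2.821347=-10.279210, w=(-12.493220−(-16.508))/2.821347=1.423001
k=2: b·v=3.98×(-0.367)=-1.460660; √(2b)=2.821347; u=(-1.460660+(-3.912))/2.821347=-1.904289, w=(-1.460660−(-3.912))/2.821347=0.868854
k=3: b·v=3.98×1.674=6.662520; √(2b)=2.821347; u=(6.662520+(-31.218))/2.821347=-8.703459, w=(6.662520−(-31.218))/2.821347=13.426394
k=4: b·v=3.98×(-1.244)=-4.951120; √(2b)=2.821347; u=(-4.951120+(-23.3))/2.821347=-10.013344, w=(-4.951120−(-23.3))/2.821347=6.503588

0: u=-7.416159 w=11.303976
1: u=-10.279210 w=1.423001
2: u=-1.904289 w=0.868854
3: u=-8.703459 w=13.426394
4: u=-10.013344 w=6.503588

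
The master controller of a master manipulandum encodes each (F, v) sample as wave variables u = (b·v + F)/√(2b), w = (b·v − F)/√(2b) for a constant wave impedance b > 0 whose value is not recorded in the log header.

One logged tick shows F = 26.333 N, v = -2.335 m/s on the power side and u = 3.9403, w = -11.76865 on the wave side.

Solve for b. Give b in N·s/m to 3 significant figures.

b = 5.62 N·s/m

u + w = -7.82835;  u + w = √(2b)·v, so √(2b) = -7.82835/(-2.335) = 3.35261.
b = (√(2b))²/2 = 11.24001/2 = 5.62001.
(Check via u − w = 2F/√(2b): u − w = 15.70895, 2F/√(2b) = 15.70894.)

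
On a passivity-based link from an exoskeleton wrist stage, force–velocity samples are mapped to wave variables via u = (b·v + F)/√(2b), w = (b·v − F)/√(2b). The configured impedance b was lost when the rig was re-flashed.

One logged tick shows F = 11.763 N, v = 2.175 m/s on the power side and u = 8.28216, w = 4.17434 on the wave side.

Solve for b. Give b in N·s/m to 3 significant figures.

u + w = 12.45650;  u + w = √(2b)·v, so √(2b) = 12.45650/2.175 = 5.72713.
b = (√(2b))²/2 = 32.79998/2 = 16.39999.
(Check via u − w = 2F/√(2b): u − w = 4.10782, 2F/√(2b) = 4.10782.)

b = 16.4 N·s/m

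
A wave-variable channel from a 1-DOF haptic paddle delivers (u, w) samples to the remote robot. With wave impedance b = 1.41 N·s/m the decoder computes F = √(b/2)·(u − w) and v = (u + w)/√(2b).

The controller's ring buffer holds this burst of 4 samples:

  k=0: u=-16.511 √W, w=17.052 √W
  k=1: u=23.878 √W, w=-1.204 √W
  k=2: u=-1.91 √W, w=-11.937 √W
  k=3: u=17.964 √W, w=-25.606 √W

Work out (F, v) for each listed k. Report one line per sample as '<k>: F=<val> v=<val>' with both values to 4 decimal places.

0: F=-28.1809 v=0.3222
1: F=21.0599 v=13.5022
2: F=8.4191 v=-8.2458
3: F=36.5832 v=-4.5507

k=0: u−w=-33.5630, u+w=0.5410; √(b/2)=0.8396, √(2b)=1.6793; F=0.8396×(-33.563)=-28.1809, v=0.5410/1.6793=0.3222
k=1: u−w=25.0820, u+w=22.6740; √(b/2)=0.8396, √(2b)=1.6793; F=0.8396×25.082=21.0599, v=22.6740/1.6793=13.5022
k=2: u−w=10.0270, u+w=-13.8470; √(b/2)=0.8396, √(2b)=1.6793; F=0.8396×10.027=8.4191, v=-13.8470/1.6793=-8.2458
k=3: u−w=43.5700, u+w=-7.6420; √(b/2)=0.8396, √(2b)=1.6793; F=0.8396×43.57=36.5832, v=-7.6420/1.6793=-4.5507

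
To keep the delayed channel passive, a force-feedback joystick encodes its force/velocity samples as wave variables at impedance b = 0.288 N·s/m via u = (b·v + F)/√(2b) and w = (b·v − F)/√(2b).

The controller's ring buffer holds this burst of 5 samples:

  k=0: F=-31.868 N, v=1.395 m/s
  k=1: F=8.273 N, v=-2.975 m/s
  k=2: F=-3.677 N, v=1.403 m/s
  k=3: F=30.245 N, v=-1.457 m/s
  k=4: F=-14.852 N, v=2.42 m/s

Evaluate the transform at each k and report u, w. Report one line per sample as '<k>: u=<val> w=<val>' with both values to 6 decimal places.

0: u=-41.460412 w=42.519142
1: u=9.771701 w=-12.029568
2: u=-4.312472 w=5.377274
3: u=39.298394 w=-40.404179
4: u=-18.650903 w=20.487554

k=0: b·v=0.288×1.395=0.401760; √(2b)=0.758947; u=(0.401760+(-31.868))/0.758947=-41.460412, w=(0.401760−(-31.868))/0.758947=42.519142
k=1: b·v=0.288×(-2.975)=-0.856800; √(2b)=0.758947; u=(-0.856800+8.273)/0.758947=9.771701, w=(-0.856800−8.273)/0.758947=-12.029568
k=2: b·v=0.288×1.403=0.404064; √(2b)=0.758947; u=(0.404064+(-3.677))/0.758947=-4.312472, w=(0.404064−(-3.677))/0.758947=5.377274
k=3: b·v=0.288×(-1.457)=-0.419616; √(2b)=0.758947; u=(-0.419616+30.245)/0.758947=39.298394, w=(-0.419616−30.245)/0.758947=-40.404179
k=4: b·v=0.288×2.42=0.696960; √(2b)=0.758947; u=(0.696960+(-14.852))/0.758947=-18.650903, w=(0.696960−(-14.852))/0.758947=20.487554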